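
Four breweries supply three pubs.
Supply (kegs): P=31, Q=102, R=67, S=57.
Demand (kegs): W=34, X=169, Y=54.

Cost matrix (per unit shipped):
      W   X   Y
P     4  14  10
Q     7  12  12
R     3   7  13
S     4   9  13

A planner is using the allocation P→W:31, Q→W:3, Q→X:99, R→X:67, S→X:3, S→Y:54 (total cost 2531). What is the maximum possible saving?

Current plan cost = 31·4 + 3·7 + 99·12 + 67·7 + 3·9 + 54·13 = 2531.
Optimal plan:
  P–W: 31 × 4 = 124
  Q–X: 48 × 12 = 576
  Q–Y: 54 × 12 = 648
  R–X: 67 × 7 = 469
  S–W: 3 × 4 = 12
  S–X: 54 × 9 = 486
Optimal cost = 2315.
Saving = 2531 − 2315 = 216.

216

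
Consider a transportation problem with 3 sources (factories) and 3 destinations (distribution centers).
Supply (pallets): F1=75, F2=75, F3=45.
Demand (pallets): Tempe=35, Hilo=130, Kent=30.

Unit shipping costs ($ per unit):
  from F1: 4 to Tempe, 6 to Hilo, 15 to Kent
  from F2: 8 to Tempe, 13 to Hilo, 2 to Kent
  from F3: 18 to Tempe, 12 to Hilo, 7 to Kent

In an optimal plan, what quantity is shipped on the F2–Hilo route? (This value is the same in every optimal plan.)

10

Optimal shipments:
  F1→Hilo: 75 × $6 = $450
  F2→Tempe: 35 × $8 = $280
  F2→Hilo: 10 × $13 = $130
  F2→Kent: 30 × $2 = $60
  F3→Hilo: 45 × $12 = $540
Total cost = $1460.
So F2→Hilo carries 10 pallets.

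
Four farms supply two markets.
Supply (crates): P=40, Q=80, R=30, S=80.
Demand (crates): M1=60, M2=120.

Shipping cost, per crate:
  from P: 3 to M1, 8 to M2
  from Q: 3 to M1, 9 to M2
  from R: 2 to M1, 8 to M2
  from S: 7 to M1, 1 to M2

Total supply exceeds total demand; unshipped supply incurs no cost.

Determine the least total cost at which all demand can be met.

550

One minimum-cost allocation:
  P->M2: 40 crates
  Q->M1: 30 crates
  R->M1: 30 crates
  S->M2: 80 crates
Total cost = 550.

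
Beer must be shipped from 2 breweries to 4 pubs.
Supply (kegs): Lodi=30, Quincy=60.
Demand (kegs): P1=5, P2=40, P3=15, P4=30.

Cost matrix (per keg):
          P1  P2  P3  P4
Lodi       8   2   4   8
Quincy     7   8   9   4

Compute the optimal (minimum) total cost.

One minimum-cost allocation:
  Lodi->P2: 30 kegs
  Quincy->P1: 5 kegs
  Quincy->P2: 10 kegs
  Quincy->P3: 15 kegs
  Quincy->P4: 30 kegs
Total cost = 430.

430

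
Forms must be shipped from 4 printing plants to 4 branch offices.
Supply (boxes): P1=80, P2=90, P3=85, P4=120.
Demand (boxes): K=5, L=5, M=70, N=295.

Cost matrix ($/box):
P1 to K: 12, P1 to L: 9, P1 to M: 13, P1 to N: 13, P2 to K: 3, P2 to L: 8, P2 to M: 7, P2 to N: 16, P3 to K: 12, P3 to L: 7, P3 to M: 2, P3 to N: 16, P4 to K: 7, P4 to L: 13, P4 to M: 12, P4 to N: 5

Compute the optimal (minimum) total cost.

3350

A cheapest plan:
  P1 to N: 80 boxes
  P2 to K: 5 boxes
  P2 to N: 85 boxes
  P3 to L: 5 boxes
  P3 to M: 70 boxes
  P3 to N: 10 boxes
  P4 to N: 120 boxes
Total cost = $3350.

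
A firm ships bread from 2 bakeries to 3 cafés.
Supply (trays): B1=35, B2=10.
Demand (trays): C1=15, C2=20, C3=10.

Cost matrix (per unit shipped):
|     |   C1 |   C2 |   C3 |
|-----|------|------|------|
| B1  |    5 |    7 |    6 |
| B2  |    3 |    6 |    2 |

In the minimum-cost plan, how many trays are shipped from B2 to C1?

0

Optimal shipments:
  B1→C1: 15 × 5 = 75
  B1→C2: 20 × 7 = 140
  B2→C3: 10 × 2 = 20
Total cost = 235.
The route B2→C1 is not used.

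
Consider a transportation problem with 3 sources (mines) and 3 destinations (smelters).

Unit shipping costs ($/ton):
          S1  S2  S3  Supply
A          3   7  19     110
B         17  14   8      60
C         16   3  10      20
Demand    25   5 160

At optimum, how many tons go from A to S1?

25

Solving gives:
  A→S1: 25 tons
  A→S2: 5 tons
  A→S3: 80 tons
  B→S3: 60 tons
  C→S3: 20 tons
Total cost = $2310.
So A→S1 carries 25 tons.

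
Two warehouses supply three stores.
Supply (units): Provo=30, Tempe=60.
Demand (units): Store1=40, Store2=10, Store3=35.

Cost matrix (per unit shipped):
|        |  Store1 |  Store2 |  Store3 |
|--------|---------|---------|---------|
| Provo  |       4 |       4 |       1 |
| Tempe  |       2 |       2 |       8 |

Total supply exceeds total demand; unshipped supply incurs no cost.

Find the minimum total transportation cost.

A cheapest plan:
  Provo to Store3: 30 × 1 = 30
  Tempe to Store1: 40 × 2 = 80
  Tempe to Store2: 10 × 2 = 20
  Tempe to Store3: 5 × 8 = 40
Total = 30 + 80 + 20 + 40 = 170.

170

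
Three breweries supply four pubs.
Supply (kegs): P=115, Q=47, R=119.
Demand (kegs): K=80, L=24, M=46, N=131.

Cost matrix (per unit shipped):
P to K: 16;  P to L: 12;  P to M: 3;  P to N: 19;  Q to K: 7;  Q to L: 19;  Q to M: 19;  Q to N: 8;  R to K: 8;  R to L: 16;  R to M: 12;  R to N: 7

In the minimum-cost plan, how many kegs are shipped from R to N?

The minimum-cost plan:
  P–K: 45 × 16 = 720
  P–L: 24 × 12 = 288
  P–M: 46 × 3 = 138
  Q–K: 35 × 7 = 245
  Q–N: 12 × 8 = 96
  R–N: 119 × 7 = 833
Total cost = 2320.
So R→N carries 119 kegs.

119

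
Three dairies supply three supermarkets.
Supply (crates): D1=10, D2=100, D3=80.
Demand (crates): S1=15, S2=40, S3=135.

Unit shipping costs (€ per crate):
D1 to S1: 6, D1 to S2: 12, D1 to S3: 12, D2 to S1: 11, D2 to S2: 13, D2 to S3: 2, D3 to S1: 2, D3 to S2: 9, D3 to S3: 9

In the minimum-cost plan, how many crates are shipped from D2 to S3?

100

Solving gives:
  D1->S3: 10 × €12 = €120
  D2->S3: 100 × €2 = €200
  D3->S1: 15 × €2 = €30
  D3->S2: 40 × €9 = €360
  D3->S3: 25 × €9 = €225
Total cost = €935.
So D2→S3 carries 100 crates.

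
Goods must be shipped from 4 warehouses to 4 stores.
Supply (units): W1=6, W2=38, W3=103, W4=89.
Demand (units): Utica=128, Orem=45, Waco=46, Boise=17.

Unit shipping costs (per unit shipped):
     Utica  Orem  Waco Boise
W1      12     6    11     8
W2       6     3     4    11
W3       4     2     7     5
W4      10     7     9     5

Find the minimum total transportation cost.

1280

Optimal allocation:
  W1 to Orem: 6 units
  W2 to Waco: 38 units
  W3 to Utica: 103 units
  W4 to Utica: 25 units
  W4 to Orem: 39 units
  W4 to Waco: 8 units
  W4 to Boise: 17 units
Total cost = 1280.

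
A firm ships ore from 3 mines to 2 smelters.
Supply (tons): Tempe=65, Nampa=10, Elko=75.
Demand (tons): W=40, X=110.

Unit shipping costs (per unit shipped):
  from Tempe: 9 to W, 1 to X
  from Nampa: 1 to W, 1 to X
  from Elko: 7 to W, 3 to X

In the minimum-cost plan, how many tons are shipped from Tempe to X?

65

Optimal shipments:
  Tempe–X: 65 × 1 = 65
  Nampa–W: 10 × 1 = 10
  Elko–W: 30 × 7 = 210
  Elko–X: 45 × 3 = 135
Total cost = 420.
So Tempe→X carries 65 tons.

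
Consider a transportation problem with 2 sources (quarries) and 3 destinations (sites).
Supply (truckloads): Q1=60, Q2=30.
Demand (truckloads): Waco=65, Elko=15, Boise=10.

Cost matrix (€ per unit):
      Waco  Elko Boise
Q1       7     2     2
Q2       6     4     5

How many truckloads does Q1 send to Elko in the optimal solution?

15

Solving gives:
  Q1–Waco: 35 × €7 = €245
  Q1–Elko: 15 × €2 = €30
  Q1–Boise: 10 × €2 = €20
  Q2–Waco: 30 × €6 = €180
Total cost = €475.
So Q1→Elko carries 15 truckloads.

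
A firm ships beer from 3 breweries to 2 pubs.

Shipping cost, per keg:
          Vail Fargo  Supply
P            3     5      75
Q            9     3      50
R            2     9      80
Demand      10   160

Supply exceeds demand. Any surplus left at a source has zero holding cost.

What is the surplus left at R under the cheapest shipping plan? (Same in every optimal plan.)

35

Minimum-cost shipments:
  P to Fargo: 75 × 5 = 375
  Q to Fargo: 50 × 3 = 150
  R to Vail: 10 × 2 = 20
  R to Fargo: 35 × 9 = 315
Total cost = 860.
R ships 45 of its 80, leaving 35.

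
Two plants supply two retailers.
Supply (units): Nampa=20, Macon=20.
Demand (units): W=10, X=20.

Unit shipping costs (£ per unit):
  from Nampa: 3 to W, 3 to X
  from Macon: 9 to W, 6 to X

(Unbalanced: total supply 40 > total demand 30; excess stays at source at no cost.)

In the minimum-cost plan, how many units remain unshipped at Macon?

10

An optimal plan:
  Nampa to W: 10 × £3 = £30
  Nampa to X: 10 × £3 = £30
  Macon to X: 10 × £6 = £60
Total cost = £120.
Macon ships 10 of its 20, leaving 10.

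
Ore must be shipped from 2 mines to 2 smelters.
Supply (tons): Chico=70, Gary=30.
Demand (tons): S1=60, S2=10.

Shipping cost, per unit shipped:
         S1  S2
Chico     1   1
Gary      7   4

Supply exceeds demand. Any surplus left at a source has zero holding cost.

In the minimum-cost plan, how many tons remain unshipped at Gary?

An optimal plan:
  Chico→S1: 60 × 1 = 60
  Chico→S2: 10 × 1 = 10
Total cost = 70.
Gary ships 0 of its 30, leaving 30.

30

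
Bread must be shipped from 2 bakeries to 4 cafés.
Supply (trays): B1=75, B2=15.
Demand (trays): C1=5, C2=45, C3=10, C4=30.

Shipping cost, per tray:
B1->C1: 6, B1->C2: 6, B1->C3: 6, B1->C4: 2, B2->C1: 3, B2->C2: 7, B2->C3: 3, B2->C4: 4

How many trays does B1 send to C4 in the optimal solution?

30

The minimum-cost plan:
  B1 to C2: 45 trays
  B1 to C4: 30 trays
  B2 to C1: 5 trays
  B2 to C3: 10 trays
Total cost = 375.
So B1→C4 carries 30 trays.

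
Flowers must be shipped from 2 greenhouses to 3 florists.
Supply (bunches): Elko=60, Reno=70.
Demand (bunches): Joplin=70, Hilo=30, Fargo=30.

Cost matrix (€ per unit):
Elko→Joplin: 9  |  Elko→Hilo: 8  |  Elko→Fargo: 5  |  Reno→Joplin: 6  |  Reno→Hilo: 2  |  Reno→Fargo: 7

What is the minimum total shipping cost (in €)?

720

Optimal allocation:
  Elko–Joplin: 30 bunches
  Elko–Fargo: 30 bunches
  Reno–Joplin: 40 bunches
  Reno–Hilo: 30 bunches
Total cost = €720.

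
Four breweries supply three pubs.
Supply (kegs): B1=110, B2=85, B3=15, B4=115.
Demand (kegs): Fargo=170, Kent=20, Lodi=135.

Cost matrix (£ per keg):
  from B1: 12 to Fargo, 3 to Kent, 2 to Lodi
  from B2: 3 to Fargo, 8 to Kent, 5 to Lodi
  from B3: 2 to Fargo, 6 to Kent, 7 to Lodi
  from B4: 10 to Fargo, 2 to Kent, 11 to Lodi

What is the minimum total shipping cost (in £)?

One minimum-cost allocation:
  B1→Lodi: 110 kegs
  B2→Fargo: 85 kegs
  B3→Fargo: 15 kegs
  B4→Fargo: 70 kegs
  B4→Kent: 20 kegs
  B4→Lodi: 25 kegs
Total cost = £1520.

1520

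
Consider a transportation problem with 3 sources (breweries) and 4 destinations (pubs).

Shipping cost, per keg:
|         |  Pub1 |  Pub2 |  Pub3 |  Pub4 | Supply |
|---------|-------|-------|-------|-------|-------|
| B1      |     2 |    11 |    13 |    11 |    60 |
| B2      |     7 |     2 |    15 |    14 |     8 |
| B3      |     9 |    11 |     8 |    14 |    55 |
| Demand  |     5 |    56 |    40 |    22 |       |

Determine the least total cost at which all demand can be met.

1116

An optimal shipping plan:
  B1 to Pub1: 5 × 2 = 10
  B1 to Pub2: 33 × 11 = 363
  B1 to Pub4: 22 × 11 = 242
  B2 to Pub2: 8 × 2 = 16
  B3 to Pub2: 15 × 11 = 165
  B3 to Pub3: 40 × 8 = 320
Total = 10 + 363 + 242 + 16 + 165 + 320 = 1116.
(Supply check: B1 ships 60; B2 ships 8; B3 ships 55.)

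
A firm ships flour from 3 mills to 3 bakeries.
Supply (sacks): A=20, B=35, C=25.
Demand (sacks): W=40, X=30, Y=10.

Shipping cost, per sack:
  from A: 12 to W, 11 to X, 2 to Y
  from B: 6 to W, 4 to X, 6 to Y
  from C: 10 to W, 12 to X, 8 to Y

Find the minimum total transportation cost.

One minimum-cost allocation:
  A->W: 10 × 12 = 120
  A->Y: 10 × 2 = 20
  B->W: 5 × 6 = 30
  B->X: 30 × 4 = 120
  C->W: 25 × 10 = 250
Total = 120 + 20 + 30 + 120 + 250 = 540.

540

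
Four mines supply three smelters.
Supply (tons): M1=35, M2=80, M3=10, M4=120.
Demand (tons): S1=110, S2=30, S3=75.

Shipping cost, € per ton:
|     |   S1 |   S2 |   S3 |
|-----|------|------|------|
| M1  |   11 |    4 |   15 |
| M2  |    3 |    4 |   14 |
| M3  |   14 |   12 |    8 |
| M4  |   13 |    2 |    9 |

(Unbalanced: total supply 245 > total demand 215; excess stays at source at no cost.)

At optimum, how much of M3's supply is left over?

Minimum-cost shipments:
  M1–S1: 30 × €11 = €330
  M2–S1: 80 × €3 = €240
  M3–S3: 10 × €8 = €80
  M4–S2: 30 × €2 = €60
  M4–S3: 65 × €9 = €585
Total cost = €1295.
M3 ships 10 of its 10, leaving 0.

0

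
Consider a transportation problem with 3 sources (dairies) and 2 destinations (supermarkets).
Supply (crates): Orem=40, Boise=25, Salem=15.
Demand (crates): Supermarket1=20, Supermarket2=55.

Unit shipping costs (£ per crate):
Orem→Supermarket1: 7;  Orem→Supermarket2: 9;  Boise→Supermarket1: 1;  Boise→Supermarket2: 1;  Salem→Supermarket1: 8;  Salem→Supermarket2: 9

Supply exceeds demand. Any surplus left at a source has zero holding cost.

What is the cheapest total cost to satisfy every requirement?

435

One minimum-cost allocation:
  Orem–Supermarket1: 20 crates
  Orem–Supermarket2: 20 crates
  Boise–Supermarket2: 25 crates
  Salem–Supermarket2: 10 crates
Total cost = £435.
(Supply check: Orem ships 40; Boise ships 25; Salem ships 10.)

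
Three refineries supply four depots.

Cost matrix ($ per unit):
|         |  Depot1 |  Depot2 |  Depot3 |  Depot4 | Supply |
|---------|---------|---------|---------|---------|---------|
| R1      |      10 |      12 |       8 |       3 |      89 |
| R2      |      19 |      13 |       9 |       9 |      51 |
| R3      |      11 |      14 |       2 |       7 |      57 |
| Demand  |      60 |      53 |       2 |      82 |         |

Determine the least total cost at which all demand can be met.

A cheapest plan:
  R1–Depot1: 5 × $10 = $50
  R1–Depot2: 2 × $12 = $24
  R1–Depot4: 82 × $3 = $246
  R2–Depot2: 51 × $13 = $663
  R3–Depot1: 55 × $11 = $605
  R3–Depot3: 2 × $2 = $4
Total = 50 + 24 + 246 + 663 + 605 + 4 = $1592.

1592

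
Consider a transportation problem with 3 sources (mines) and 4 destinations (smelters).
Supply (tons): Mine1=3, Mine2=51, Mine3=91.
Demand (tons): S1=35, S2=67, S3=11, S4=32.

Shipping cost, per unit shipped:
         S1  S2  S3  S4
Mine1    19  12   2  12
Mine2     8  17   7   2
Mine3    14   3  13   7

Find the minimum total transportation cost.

727

A cheapest plan:
  Mine1->S3: 3 × 2 = 6
  Mine2->S1: 35 × 8 = 280
  Mine2->S3: 8 × 7 = 56
  Mine2->S4: 8 × 2 = 16
  Mine3->S2: 67 × 3 = 201
  Mine3->S4: 24 × 7 = 168
Total = 6 + 280 + 56 + 16 + 201 + 168 = 727.
(Supply check: Mine1 ships 3; Mine2 ships 51; Mine3 ships 91.)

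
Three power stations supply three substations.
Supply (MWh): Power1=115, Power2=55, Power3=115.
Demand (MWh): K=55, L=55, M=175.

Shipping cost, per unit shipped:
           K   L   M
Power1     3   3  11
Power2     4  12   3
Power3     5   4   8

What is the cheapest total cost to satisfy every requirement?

Optimal allocation:
  Power1->K: 55 × 3 = 165
  Power1->L: 55 × 3 = 165
  Power1->M: 5 × 11 = 55
  Power2->M: 55 × 3 = 165
  Power3->M: 115 × 8 = 920
Total = 165 + 165 + 55 + 165 + 920 = 1470.

1470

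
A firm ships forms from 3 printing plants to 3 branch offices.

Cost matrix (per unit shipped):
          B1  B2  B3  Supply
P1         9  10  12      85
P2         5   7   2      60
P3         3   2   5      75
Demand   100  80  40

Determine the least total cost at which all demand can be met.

1100

Optimal allocation:
  P1 to B1: 80 × 9 = 720
  P1 to B2: 5 × 10 = 50
  P2 to B1: 20 × 5 = 100
  P2 to B3: 40 × 2 = 80
  P3 to B2: 75 × 2 = 150
Total = 720 + 50 + 100 + 80 + 150 = 1100.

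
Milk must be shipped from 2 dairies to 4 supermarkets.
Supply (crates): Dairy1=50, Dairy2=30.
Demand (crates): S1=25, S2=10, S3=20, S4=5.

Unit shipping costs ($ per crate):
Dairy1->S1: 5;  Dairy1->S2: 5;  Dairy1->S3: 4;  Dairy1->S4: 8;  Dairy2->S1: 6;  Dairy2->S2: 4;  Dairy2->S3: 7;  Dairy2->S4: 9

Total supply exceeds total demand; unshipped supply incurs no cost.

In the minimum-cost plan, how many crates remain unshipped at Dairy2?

An optimal plan:
  Dairy1->S1: 25 × $5 = $125
  Dairy1->S3: 20 × $4 = $80
  Dairy1->S4: 5 × $8 = $40
  Dairy2->S2: 10 × $4 = $40
Total cost = $285.
Dairy2 ships 10 of its 30, leaving 20.

20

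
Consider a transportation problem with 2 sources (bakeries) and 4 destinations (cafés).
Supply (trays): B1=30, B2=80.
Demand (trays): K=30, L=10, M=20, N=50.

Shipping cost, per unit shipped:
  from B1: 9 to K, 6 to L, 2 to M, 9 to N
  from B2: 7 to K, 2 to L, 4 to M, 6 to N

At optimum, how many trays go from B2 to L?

Solving gives:
  B1→K: 10 × 9 = 90
  B1→M: 20 × 2 = 40
  B2→K: 20 × 7 = 140
  B2→L: 10 × 2 = 20
  B2→N: 50 × 6 = 300
Total cost = 590.
So B2→L carries 10 trays.

10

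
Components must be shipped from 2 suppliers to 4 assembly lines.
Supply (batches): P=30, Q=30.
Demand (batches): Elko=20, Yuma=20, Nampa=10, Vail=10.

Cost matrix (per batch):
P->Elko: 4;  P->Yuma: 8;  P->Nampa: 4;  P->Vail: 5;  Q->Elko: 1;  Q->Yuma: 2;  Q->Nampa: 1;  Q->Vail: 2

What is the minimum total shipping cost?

180

A cheapest plan:
  P->Elko: 20 × 4 = 80
  P->Nampa: 10 × 4 = 40
  Q->Yuma: 20 × 2 = 40
  Q->Vail: 10 × 2 = 20
Total = 80 + 40 + 40 + 20 = 180.
(Supply check: P ships 30; Q ships 30.)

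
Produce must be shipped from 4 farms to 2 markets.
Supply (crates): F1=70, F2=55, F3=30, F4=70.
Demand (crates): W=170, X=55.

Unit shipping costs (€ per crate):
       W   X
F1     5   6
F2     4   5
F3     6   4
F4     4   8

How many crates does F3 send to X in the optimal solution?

The minimum-cost plan:
  F1–W: 45 × €5 = €225
  F1–X: 25 × €6 = €150
  F2–W: 55 × €4 = €220
  F3–X: 30 × €4 = €120
  F4–W: 70 × €4 = €280
Total cost = €995.
So F3→X carries 30 crates.

30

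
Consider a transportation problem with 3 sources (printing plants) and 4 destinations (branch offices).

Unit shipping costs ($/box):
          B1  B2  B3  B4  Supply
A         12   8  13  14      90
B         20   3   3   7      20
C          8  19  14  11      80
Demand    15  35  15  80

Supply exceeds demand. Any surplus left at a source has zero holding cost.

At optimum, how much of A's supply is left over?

45

An optimal plan:
  A→B2: 35 × $8 = $280
  A→B4: 10 × $14 = $140
  B→B3: 15 × $3 = $45
  B→B4: 5 × $7 = $35
  C→B1: 15 × $8 = $120
  C→B4: 65 × $11 = $715
Total cost = $1335.
A ships 45 of its 90, leaving 45.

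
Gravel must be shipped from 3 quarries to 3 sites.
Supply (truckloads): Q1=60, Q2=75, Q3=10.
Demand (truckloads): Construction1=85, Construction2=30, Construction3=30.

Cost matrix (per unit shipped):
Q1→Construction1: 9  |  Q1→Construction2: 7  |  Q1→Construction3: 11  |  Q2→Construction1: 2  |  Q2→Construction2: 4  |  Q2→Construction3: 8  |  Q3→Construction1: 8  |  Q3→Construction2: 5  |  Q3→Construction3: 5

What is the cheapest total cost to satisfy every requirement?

A cheapest plan:
  Q1->Construction1: 10 × 9 = 90
  Q1->Construction2: 30 × 7 = 210
  Q1->Construction3: 20 × 11 = 220
  Q2->Construction1: 75 × 2 = 150
  Q3->Construction3: 10 × 5 = 50
Total = 90 + 210 + 220 + 150 + 50 = 720.

720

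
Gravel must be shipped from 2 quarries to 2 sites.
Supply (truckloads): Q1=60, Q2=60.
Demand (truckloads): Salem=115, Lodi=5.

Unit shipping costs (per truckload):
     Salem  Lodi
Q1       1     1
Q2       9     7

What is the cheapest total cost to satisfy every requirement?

Optimal allocation:
  Q1 to Salem: 60 × 1 = 60
  Q2 to Salem: 55 × 9 = 495
  Q2 to Lodi: 5 × 7 = 35
Total = 60 + 495 + 35 = 590.

590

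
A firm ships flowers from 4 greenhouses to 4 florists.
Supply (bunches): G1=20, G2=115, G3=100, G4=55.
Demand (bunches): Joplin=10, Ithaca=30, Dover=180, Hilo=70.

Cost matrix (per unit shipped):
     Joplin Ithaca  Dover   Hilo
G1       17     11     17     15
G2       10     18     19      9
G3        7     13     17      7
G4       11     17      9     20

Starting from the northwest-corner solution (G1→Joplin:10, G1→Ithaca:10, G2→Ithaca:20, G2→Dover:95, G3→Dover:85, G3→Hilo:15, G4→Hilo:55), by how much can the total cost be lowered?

1335

Current plan cost = 10·17 + 10·11 + 20·18 + 95·19 + 85·17 + 15·7 + 55·20 = 5095.
Optimal plan:
  G1–Ithaca: 20 × 11 = 220
  G2–Dover: 45 × 19 = 855
  G2–Hilo: 70 × 9 = 630
  G3–Joplin: 10 × 7 = 70
  G3–Ithaca: 10 × 13 = 130
  G3–Dover: 80 × 17 = 1360
  G4–Dover: 55 × 9 = 495
Optimal cost = 3760.
Saving = 5095 − 3760 = 1335.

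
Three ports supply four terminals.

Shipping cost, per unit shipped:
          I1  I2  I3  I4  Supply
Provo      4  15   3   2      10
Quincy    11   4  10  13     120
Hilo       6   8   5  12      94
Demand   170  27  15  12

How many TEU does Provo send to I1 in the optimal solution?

0

The minimum-cost plan:
  Provo to I4: 10 × 2 = 20
  Quincy to I1: 91 × 11 = 1001
  Quincy to I2: 27 × 4 = 108
  Quincy to I4: 2 × 13 = 26
  Hilo to I1: 79 × 6 = 474
  Hilo to I3: 15 × 5 = 75
Total cost = 1704.
The route Provo→I1 is not used.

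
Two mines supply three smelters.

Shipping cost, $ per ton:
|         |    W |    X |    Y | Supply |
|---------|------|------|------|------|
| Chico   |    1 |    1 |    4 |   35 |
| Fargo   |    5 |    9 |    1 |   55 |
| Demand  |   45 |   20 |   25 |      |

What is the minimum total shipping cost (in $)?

210

One minimum-cost allocation:
  Chico to W: 15 × $1 = $15
  Chico to X: 20 × $1 = $20
  Fargo to W: 30 × $5 = $150
  Fargo to Y: 25 × $1 = $25
Total = 15 + 20 + 150 + 25 = $210.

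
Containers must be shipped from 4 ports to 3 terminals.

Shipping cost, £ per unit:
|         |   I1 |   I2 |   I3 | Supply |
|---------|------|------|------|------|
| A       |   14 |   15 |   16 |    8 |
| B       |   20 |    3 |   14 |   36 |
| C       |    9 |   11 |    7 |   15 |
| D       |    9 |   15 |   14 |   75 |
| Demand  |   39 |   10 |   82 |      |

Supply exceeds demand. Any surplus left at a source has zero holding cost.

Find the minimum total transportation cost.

A cheapest plan:
  A->I3: 5 × £16 = £80
  B->I2: 10 × £3 = £30
  B->I3: 26 × £14 = £364
  C->I3: 15 × £7 = £105
  D->I1: 39 × £9 = £351
  D->I3: 36 × £14 = £504
Total = 80 + 30 + 364 + 105 + 351 + 504 = £1434.

1434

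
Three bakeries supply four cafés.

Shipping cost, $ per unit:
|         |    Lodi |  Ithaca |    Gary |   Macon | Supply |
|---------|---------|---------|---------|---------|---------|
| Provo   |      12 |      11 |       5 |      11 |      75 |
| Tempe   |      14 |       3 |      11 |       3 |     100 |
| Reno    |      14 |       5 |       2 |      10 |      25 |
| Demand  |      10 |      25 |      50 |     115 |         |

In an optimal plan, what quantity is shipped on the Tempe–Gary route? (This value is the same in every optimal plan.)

Optimal shipments:
  Provo to Lodi: 10 × $12 = $120
  Provo to Gary: 50 × $5 = $250
  Provo to Macon: 15 × $11 = $165
  Tempe to Macon: 100 × $3 = $300
  Reno to Ithaca: 25 × $5 = $125
Total cost = $960.
The route Tempe→Gary is not used.

0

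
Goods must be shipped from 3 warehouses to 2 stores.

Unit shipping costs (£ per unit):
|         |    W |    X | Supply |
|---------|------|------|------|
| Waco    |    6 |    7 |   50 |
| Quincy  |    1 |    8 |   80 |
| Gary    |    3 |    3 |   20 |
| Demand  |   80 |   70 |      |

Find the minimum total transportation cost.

490

One minimum-cost allocation:
  Waco–X: 50 units
  Quincy–W: 80 units
  Gary–X: 20 units
Total cost = £490.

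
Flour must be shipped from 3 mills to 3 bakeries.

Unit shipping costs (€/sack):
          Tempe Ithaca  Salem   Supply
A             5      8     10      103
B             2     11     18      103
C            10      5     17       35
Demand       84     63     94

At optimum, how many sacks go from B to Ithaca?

Solving gives:
  A->Ithaca: 9 × €8 = €72
  A->Salem: 94 × €10 = €940
  B->Tempe: 84 × €2 = €168
  B->Ithaca: 19 × €11 = €209
  C->Ithaca: 35 × €5 = €175
Total cost = €1564.
So B→Ithaca carries 19 sacks.

19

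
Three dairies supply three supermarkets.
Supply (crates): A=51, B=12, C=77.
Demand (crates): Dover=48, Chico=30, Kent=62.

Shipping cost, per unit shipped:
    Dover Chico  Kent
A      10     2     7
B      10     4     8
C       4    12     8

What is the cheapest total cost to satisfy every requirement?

727

A cheapest plan:
  A to Chico: 30 × 2 = 60
  A to Kent: 21 × 7 = 147
  B to Kent: 12 × 8 = 96
  C to Dover: 48 × 4 = 192
  C to Kent: 29 × 8 = 232
Total = 60 + 147 + 96 + 192 + 232 = 727.
(Supply check: A ships 51; B ships 12; C ships 77.)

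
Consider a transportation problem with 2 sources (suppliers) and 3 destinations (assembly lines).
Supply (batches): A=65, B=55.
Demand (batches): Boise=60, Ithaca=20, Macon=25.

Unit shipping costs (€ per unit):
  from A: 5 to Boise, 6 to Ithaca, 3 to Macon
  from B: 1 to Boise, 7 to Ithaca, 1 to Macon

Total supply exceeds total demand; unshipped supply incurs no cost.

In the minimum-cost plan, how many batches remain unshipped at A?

Minimum-cost shipments:
  A to Boise: 5 × €5 = €25
  A to Ithaca: 20 × €6 = €120
  A to Macon: 25 × €3 = €75
  B to Boise: 55 × €1 = €55
Total cost = €275.
A ships 50 of its 65, leaving 15.

15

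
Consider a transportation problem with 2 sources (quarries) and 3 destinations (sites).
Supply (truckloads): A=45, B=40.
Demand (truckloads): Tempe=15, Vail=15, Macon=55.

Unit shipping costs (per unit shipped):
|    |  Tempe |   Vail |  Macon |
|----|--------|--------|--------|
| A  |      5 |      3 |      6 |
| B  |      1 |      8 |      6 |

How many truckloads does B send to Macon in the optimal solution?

The minimum-cost plan:
  A->Vail: 15 × 3 = 45
  A->Macon: 30 × 6 = 180
  B->Tempe: 15 × 1 = 15
  B->Macon: 25 × 6 = 150
Total cost = 390.
So B→Macon carries 25 truckloads.

25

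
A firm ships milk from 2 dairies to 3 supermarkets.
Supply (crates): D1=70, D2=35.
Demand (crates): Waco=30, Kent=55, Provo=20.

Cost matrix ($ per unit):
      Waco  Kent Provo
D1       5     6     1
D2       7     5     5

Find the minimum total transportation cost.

A cheapest plan:
  D1–Waco: 30 × $5 = $150
  D1–Kent: 20 × $6 = $120
  D1–Provo: 20 × $1 = $20
  D2–Kent: 35 × $5 = $175
Total = 150 + 120 + 20 + 175 = $465.

465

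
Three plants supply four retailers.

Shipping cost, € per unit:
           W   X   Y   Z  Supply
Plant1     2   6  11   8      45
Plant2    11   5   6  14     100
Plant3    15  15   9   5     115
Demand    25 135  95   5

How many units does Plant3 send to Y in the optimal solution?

Solving gives:
  Plant1→W: 25 × €2 = €50
  Plant1→X: 20 × €6 = €120
  Plant2→X: 100 × €5 = €500
  Plant3→X: 15 × €15 = €225
  Plant3→Y: 95 × €9 = €855
  Plant3→Z: 5 × €5 = €25
Total cost = €1775.
So Plant3→Y carries 95 units.

95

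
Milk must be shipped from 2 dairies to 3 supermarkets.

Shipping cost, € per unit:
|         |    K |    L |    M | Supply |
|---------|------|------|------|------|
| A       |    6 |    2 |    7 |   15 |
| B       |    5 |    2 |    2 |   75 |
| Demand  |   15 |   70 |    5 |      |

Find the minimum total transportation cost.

An optimal shipping plan:
  A→L: 15 × €2 = €30
  B→K: 15 × €5 = €75
  B→L: 55 × €2 = €110
  B→M: 5 × €2 = €10
Total = 30 + 75 + 110 + 10 = €225.

225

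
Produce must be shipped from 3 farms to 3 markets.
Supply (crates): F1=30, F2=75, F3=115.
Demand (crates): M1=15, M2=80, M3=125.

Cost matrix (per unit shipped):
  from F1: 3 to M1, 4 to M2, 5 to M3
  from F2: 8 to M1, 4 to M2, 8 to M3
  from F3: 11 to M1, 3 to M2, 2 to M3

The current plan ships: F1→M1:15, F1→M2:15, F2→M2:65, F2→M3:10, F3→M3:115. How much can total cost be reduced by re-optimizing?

30

Current plan cost = 15·3 + 15·4 + 65·4 + 10·8 + 115·2 = 675.
Optimal plan:
  F1->M1: 15 × 3 = 45
  F1->M2: 5 × 4 = 20
  F1->M3: 10 × 5 = 50
  F2->M2: 75 × 4 = 300
  F3->M3: 115 × 2 = 230
Optimal cost = 645.
Saving = 675 − 645 = 30.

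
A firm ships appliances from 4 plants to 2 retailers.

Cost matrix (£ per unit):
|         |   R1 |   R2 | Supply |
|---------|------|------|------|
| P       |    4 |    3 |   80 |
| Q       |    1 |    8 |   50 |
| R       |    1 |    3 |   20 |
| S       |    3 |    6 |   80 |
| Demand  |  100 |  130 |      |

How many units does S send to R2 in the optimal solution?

30

Optimal shipments:
  P->R2: 80 × £3 = £240
  Q->R1: 50 × £1 = £50
  R->R2: 20 × £3 = £60
  S->R1: 50 × £3 = £150
  S->R2: 30 × £6 = £180
Total cost = £680.
So S→R2 carries 30 units.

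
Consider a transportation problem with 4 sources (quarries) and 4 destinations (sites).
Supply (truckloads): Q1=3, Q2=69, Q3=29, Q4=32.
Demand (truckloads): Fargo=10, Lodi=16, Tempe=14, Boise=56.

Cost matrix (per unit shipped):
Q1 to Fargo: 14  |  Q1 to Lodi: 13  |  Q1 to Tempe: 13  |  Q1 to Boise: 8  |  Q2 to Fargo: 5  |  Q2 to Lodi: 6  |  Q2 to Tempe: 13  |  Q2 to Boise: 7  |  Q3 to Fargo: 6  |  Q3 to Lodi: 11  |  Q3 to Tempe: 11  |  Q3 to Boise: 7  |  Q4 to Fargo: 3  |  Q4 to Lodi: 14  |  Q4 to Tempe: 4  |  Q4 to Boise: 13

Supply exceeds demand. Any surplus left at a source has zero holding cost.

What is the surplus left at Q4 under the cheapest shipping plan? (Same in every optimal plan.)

8

An optimal plan:
  Q2→Lodi: 16 × 6 = 96
  Q2→Boise: 53 × 7 = 371
  Q3→Boise: 3 × 7 = 21
  Q4→Fargo: 10 × 3 = 30
  Q4→Tempe: 14 × 4 = 56
Total cost = 574.
Q4 ships 24 of its 32, leaving 8.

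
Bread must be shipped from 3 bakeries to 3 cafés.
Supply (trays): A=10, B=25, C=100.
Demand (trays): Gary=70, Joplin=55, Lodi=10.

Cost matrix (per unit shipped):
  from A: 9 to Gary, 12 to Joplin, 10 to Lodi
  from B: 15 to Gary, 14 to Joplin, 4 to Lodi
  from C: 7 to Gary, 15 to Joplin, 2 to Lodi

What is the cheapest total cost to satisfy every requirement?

1280

A cheapest plan:
  A to Joplin: 10 × 12 = 120
  B to Joplin: 25 × 14 = 350
  C to Gary: 70 × 7 = 490
  C to Joplin: 20 × 15 = 300
  C to Lodi: 10 × 2 = 20
Total = 120 + 350 + 490 + 300 + 20 = 1280.
(Supply check: A ships 10; B ships 25; C ships 100.)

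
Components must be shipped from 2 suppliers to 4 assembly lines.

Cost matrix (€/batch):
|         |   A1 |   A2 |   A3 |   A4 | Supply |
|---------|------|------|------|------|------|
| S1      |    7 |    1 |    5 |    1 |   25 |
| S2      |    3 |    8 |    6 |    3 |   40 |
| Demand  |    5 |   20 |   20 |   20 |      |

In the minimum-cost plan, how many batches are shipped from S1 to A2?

20

The minimum-cost plan:
  S1–A2: 20 × €1 = €20
  S1–A4: 5 × €1 = €5
  S2–A1: 5 × €3 = €15
  S2–A3: 20 × €6 = €120
  S2–A4: 15 × €3 = €45
Total cost = €205.
So S1→A2 carries 20 batches.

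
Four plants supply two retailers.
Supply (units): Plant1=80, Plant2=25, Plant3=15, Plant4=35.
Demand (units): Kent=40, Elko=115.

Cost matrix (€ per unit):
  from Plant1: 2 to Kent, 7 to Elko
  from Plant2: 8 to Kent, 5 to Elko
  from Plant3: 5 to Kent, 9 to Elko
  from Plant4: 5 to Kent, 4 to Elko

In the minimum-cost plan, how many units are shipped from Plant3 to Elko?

Optimal shipments:
  Plant1→Kent: 40 × €2 = €80
  Plant1→Elko: 40 × €7 = €280
  Plant2→Elko: 25 × €5 = €125
  Plant3→Elko: 15 × €9 = €135
  Plant4→Elko: 35 × €4 = €140
Total cost = €760.
So Plant3→Elko carries 15 units.

15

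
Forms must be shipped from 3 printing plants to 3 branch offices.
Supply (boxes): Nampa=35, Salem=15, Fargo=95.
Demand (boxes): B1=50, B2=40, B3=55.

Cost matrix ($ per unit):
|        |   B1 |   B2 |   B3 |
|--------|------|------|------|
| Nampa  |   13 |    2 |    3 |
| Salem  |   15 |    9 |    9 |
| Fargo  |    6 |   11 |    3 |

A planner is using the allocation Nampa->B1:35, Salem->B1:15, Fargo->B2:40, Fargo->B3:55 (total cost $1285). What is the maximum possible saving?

Current plan cost = 35·13 + 15·15 + 40·11 + 55·3 = $1285.
Optimal plan:
  Nampa–B2: 35 × $2 = $70
  Salem–B2: 5 × $9 = $45
  Salem–B3: 10 × $9 = $90
  Fargo–B1: 50 × $6 = $300
  Fargo–B3: 45 × $3 = $135
Optimal cost = $640.
Saving = 1285 − 640 = $645.

645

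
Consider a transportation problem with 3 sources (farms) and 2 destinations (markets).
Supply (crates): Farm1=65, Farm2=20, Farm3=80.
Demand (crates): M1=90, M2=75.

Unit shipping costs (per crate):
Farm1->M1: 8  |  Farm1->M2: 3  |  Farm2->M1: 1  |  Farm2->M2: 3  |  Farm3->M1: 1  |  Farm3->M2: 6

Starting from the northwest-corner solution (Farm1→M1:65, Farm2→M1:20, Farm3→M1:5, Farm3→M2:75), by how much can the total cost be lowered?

Current plan cost = 65·8 + 20·1 + 5·1 + 75·6 = 995.
Optimal plan:
  Farm1→M2: 65 × 3 = 195
  Farm2→M1: 10 × 1 = 10
  Farm2→M2: 10 × 3 = 30
  Farm3→M1: 80 × 1 = 80
Optimal cost = 315.
Saving = 995 − 315 = 680.

680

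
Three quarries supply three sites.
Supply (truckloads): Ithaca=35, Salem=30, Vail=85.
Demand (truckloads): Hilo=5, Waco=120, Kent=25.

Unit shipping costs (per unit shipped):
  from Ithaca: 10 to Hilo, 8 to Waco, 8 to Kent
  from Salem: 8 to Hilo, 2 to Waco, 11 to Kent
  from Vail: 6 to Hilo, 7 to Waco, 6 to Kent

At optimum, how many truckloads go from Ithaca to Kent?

Solving gives:
  Ithaca→Waco: 35 truckloads
  Salem→Waco: 30 truckloads
  Vail→Hilo: 5 truckloads
  Vail→Waco: 55 truckloads
  Vail→Kent: 25 truckloads
Total cost = 905.
The route Ithaca→Kent is not used.

0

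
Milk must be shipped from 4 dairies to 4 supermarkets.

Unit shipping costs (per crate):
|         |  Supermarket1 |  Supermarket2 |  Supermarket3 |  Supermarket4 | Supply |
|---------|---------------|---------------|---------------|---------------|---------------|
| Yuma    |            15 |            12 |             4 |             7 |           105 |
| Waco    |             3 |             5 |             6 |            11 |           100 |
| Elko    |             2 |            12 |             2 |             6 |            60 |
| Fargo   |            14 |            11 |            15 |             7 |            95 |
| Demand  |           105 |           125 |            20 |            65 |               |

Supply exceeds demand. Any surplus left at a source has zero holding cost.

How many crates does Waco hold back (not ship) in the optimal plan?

0

Minimum-cost shipments:
  Yuma→Supermarket3: 20 × 4 = 80
  Yuma→Supermarket4: 65 × 7 = 455
  Waco→Supermarket1: 45 × 3 = 135
  Waco→Supermarket2: 55 × 5 = 275
  Elko→Supermarket1: 60 × 2 = 120
  Fargo→Supermarket2: 70 × 11 = 770
Total cost = 1835.
Waco ships 100 of its 100, leaving 0.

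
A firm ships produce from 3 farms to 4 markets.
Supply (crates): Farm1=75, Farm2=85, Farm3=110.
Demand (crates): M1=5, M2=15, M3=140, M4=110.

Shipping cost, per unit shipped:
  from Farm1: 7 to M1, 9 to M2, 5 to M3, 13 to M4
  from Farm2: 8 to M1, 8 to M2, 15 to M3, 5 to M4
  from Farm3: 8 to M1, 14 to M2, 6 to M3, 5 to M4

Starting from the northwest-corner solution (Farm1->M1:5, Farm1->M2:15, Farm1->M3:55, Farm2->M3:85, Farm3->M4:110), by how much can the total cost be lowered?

Current plan cost = 5·7 + 15·9 + 55·5 + 85·15 + 110·5 = 2270.
Optimal plan:
  Farm1 to M3: 75 × 5 = 375
  Farm2 to M1: 5 × 8 = 40
  Farm2 to M2: 15 × 8 = 120
  Farm2 to M4: 65 × 5 = 325
  Farm3 to M3: 65 × 6 = 390
  Farm3 to M4: 45 × 5 = 225
Optimal cost = 1475.
Saving = 2270 − 1475 = 795.

795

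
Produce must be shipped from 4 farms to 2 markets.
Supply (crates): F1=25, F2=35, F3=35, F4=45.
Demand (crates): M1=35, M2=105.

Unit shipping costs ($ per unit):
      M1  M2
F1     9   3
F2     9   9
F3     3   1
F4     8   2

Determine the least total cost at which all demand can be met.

An optimal shipping plan:
  F1->M2: 25 × $3 = $75
  F2->M1: 35 × $9 = $315
  F3->M2: 35 × $1 = $35
  F4->M2: 45 × $2 = $90
Total = 75 + 315 + 35 + 90 = $515.
(Supply check: F1 ships 25; F2 ships 35; F3 ships 35; F4 ships 45.)

515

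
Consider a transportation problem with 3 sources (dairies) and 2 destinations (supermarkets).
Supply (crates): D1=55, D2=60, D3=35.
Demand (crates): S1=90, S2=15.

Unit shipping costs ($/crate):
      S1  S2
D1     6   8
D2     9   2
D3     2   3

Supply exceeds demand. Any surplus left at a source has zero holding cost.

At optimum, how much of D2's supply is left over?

45

Minimum-cost shipments:
  D1→S1: 55 × $6 = $330
  D2→S2: 15 × $2 = $30
  D3→S1: 35 × $2 = $70
Total cost = $430.
D2 ships 15 of its 60, leaving 45.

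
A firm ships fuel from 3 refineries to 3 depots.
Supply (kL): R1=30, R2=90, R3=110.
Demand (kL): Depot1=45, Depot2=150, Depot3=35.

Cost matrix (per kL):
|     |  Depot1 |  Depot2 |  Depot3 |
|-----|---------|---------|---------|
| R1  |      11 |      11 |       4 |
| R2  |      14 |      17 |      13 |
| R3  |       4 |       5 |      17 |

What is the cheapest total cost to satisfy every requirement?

An optimal shipping plan:
  R1→Depot3: 30 × 4 = 120
  R2→Depot1: 45 × 14 = 630
  R2→Depot2: 40 × 17 = 680
  R2→Depot3: 5 × 13 = 65
  R3→Depot2: 110 × 5 = 550
Total = 120 + 630 + 680 + 65 + 550 = 2045.

2045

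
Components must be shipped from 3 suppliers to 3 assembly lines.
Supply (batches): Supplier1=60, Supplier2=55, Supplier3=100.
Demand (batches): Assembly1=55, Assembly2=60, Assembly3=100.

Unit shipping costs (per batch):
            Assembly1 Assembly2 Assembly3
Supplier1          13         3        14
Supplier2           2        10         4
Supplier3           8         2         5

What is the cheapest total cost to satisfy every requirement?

790

One minimum-cost allocation:
  Supplier1–Assembly2: 60 × 3 = 180
  Supplier2–Assembly1: 55 × 2 = 110
  Supplier3–Assembly3: 100 × 5 = 500
Total = 180 + 110 + 500 = 790.
(Supply check: Supplier1 ships 60; Supplier2 ships 55; Supplier3 ships 100.)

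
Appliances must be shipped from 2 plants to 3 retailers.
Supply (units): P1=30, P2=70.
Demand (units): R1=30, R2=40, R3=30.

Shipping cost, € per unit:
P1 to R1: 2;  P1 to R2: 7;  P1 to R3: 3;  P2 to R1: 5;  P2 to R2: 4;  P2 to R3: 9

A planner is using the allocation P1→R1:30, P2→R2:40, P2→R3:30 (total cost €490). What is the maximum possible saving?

90

Current plan cost = 30·2 + 40·4 + 30·9 = €490.
Optimal plan:
  P1→R3: 30 units
  P2→R1: 30 units
  P2→R2: 40 units
Optimal cost = €400.
Saving = 490 − 400 = €90.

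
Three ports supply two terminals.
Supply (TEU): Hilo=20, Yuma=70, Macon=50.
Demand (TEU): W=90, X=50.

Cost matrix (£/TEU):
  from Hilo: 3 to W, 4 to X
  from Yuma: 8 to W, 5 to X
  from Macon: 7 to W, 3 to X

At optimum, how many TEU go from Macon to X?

Solving gives:
  Hilo->W: 20 × £3 = £60
  Yuma->W: 70 × £8 = £560
  Macon->X: 50 × £3 = £150
Total cost = £770.
So Macon→X carries 50 TEU.

50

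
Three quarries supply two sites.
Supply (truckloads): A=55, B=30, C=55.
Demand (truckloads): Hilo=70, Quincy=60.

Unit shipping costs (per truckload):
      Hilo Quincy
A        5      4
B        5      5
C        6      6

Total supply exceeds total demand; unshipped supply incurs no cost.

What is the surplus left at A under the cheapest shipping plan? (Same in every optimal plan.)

An optimal plan:
  A to Quincy: 55 × 4 = 220
  B to Hilo: 30 × 5 = 150
  C to Hilo: 40 × 6 = 240
  C to Quincy: 5 × 6 = 30
Total cost = 640.
A ships 55 of its 55, leaving 0.

0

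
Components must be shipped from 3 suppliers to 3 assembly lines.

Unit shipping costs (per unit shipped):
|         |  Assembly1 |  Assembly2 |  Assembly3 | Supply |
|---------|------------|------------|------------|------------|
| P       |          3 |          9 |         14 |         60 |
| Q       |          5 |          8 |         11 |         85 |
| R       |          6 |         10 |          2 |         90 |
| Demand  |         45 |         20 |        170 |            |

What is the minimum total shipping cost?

An optimal shipping plan:
  P→Assembly1: 45 × 3 = 135
  P→Assembly2: 15 × 9 = 135
  Q→Assembly2: 5 × 8 = 40
  Q→Assembly3: 80 × 11 = 880
  R→Assembly3: 90 × 2 = 180
Total = 135 + 135 + 40 + 880 + 180 = 1370.

1370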